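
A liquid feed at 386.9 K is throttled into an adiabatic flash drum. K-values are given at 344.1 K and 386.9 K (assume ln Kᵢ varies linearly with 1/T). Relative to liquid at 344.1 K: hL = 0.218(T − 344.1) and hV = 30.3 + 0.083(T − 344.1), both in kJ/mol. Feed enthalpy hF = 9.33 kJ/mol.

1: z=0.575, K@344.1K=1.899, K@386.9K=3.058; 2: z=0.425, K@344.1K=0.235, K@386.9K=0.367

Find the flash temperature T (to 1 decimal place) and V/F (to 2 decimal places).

Adiabatic flash: solve Rachford–Rice at each trial T, then check hF = ψ·hV(T) + (1−ψ)·hL(T).
  T = 344.1 K: K = (1.899, 0.235), RR gives ψ = 0.279, H_out = 8.450 kJ/mol
  T = 386.9 K: K = (3.058, 0.367), RR gives ψ = 0.702, H_out = 26.541 kJ/mol
  T = 365.5 K: K = (2.444, 0.298), RR gives ψ = 0.524, H_out = 19.033 kJ/mol
  T = 354.8 K: K = (2.162, 0.265), RR gives ψ = 0.417, H_out = 14.368 kJ/mol
  T = 349.5 K: K = (2.030, 0.250), RR gives ψ = 0.354, H_out = 11.646 kJ/mol
  T = 346.8 K: K = (1.964, 0.242), RR gives ψ = 0.318, H_out = 10.111 kJ/mol
  T = 345.5 K: K = (1.932, 0.239), RR gives ψ = 0.300, H_out = 9.328 kJ/mol
Linear interpolation between T = 345.5 (H_out = 9.328) and T = 346.8 (H_out = 10.111) on hF = 9.33 gives T ≈ 345.5 K, at which ψ = 0.30.

T = 345.5 K, V/F = 0.30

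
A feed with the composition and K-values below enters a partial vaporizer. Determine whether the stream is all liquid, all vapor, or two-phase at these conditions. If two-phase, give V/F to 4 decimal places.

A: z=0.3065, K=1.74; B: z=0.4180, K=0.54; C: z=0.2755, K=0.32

ΣzᵢKᵢ = 0.8472; Σzᵢ/Kᵢ = 1.8112.
Since ΣzᵢKᵢ < 1 the mixture is below its bubble point — single liquid phase.

all liquid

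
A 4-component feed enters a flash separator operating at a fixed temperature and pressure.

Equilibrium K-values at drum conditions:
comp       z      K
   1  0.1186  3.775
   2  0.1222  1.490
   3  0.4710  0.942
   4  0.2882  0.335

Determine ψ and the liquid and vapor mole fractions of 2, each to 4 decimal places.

Let ψ = V/F and solve Σ zᵢ(Kᵢ−1)/(1+ψ(Kᵢ−1)) = 0.
g(0) = ΣzᵢKᵢ − 1 = 0.1700 and g(1) = 1 − Σzᵢ/Kᵢ = -0.4737, so a root lies in (0, 1).
Newton–Raphson from ψ = 0.5:
  ψ = 0.5000: g = -0.12931, g' = -0.4669 → ψ = 0.2230
  ψ = 0.2230: g = 0.00457, g' = -0.5496 → ψ = 0.2313
  ψ = 0.2313: g = 0.00003, g' = -0.5421 → ψ = 0.2314
Converged at ψ = 0.2314.
Compositions from xᵢ = zᵢ/(1+ψ(Kᵢ−1)), yᵢ = Kᵢxᵢ:
  1: x = 0.0722, y = 0.2726
  2: x = 0.1098, y = 0.1635
  3: x = 0.4774, y = 0.4497
  4: x = 0.3406, y = 0.1141

ψ = 0.2314, x_2 = 0.1098, y_2 = 0.1635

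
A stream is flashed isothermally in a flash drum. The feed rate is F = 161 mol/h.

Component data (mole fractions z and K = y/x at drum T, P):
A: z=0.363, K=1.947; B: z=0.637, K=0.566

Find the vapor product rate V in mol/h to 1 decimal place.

V = 26.4 mol/h

Rachford–Rice: g(ψ) = Σ zᵢ(Kᵢ−1)/(1+ψ(Kᵢ−1)) = 0.
Check two-phase: ΣzᵢKᵢ = 1.067 > 1 and Σzᵢ/Kᵢ = 1.312 > 1, so g(0) = 0.067 > 0 and g(1) = -0.312 < 0.
Binary case is linear: z₁(K₁−1)(1+ψ(K₂−1)) + z₂(K₂−1)(1+ψ(K₁−1)) = 0
⇒ ψ = [z₁(K₁−1)+z₂(K₂−1)] / [−(K₁−1)(K₂−1)] = 0.0673/0.4110 = 0.164
Then V = ψ·F = 0.1638·161 = 26.4 mol/h and L = F − V = 134.6 mol/h.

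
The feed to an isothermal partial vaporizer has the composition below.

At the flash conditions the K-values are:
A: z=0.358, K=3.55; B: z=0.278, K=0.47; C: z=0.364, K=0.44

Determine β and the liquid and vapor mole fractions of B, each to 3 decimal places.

Material balance + equilibrium reduce to Σ zᵢ(Kᵢ−1)/(1+β(Kᵢ−1)) = 0.
Check two-phase: ΣzᵢKᵢ = 1.562 > 1 and Σzᵢ/Kᵢ = 1.520 > 1, so g(0) = 0.562 > 0 and g(1) = -0.520 < 0.
Newton–Raphson from β = 0.69:
  β = 0.690: g = -0.2337, g' = -0.803 → β = 0.399
  β = 0.399: g = 0.0032, g' = -0.887 → β = 0.403
Converged at β = 0.403.
Compositions from xᵢ = zᵢ/(1+β(Kᵢ−1)), yᵢ = Kᵢxᵢ:
  A: x = 0.177, y = 0.627
  B: x = 0.353, y = 0.166
  C: x = 0.470, y = 0.207

β = 0.403, x_B = 0.353, y_B = 0.166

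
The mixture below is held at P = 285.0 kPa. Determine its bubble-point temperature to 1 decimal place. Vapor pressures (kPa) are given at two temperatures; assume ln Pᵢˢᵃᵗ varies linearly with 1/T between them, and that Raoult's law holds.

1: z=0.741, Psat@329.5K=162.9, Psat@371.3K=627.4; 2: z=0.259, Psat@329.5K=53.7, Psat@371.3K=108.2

Bubble-point temperature: ΣzᵢPᵢˢᵃᵗ(T) = P. Interpolate ln Pᵢˢᵃᵗ = aᵢ + bᵢ/T.
  T = 329.5 K: ΣzᵢPᵢˢᵃᵗ = 134.62 kPa
  T = 371.3 K: ΣzᵢPᵢˢᵃᵗ = 492.93 kPa
  T = 350.4 K: ΣzᵢPᵢˢᵃᵗ = 266.77 kPa
  T = 360.9 K: ΣzᵢPᵢˢᵃᵗ = 366.14 kPa
  T = 355.6 K: ΣzᵢPᵢˢᵃᵗ = 312.73 kPa
  T = 353.0 K: ΣzᵢPᵢˢᵃᵗ = 288.99 kPa
Interpolating between 350.4 K and 353.0 K gives T ≈ 352.5 K.

T = 352.5 K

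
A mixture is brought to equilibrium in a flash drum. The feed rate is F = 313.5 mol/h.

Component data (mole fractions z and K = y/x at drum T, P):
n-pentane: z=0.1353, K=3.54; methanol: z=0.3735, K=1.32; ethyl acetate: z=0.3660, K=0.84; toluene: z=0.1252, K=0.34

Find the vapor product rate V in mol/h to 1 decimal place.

V = 221.1 mol/h

Rachford–Rice: g(ψ) = Σ zᵢ(Kᵢ−1)/(1+ψ(Kᵢ−1)) = 0.
Check two-phase: ΣzᵢKᵢ = 1.3220 > 1 and Σzᵢ/Kᵢ = 1.1251 > 1, so g(0) = 0.3220 > 0 and g(1) = -0.1251 < 0.
Newton iteration, ψ⁰ = 0.5:
  ψ = 0.5000: g = 0.06744, g' = -0.3304 → ψ = 0.7041
  ψ = 0.7041: g = 0.00041, g' = -0.3400 → ψ = 0.7054
Converged at ψ = 0.7054.
Then V = ψ·F = 0.7054·313.5 = 221.1 mol/h and L = F − V = 92.4 mol/h.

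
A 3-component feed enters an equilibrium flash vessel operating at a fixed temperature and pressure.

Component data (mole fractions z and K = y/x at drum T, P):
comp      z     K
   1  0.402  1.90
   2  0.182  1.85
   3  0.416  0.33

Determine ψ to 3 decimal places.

ψ = 0.401

Let ψ = V/F and solve Σ zᵢ(Kᵢ−1)/(1+ψ(Kᵢ−1)) = 0.
Feasibility: ΣzᵢKᵢ = 1.238, Σzᵢ/Kᵢ = 1.571 — both > 1, two phases present.
Newton iteration, ψ⁰ = 0.5:
  ψ = 0.500: g = -0.0610, g' = -0.642 → ψ = 0.405
  ψ = 0.405: g = -0.0022, g' = -0.599 → ψ = 0.401
Converged at ψ = 0.401.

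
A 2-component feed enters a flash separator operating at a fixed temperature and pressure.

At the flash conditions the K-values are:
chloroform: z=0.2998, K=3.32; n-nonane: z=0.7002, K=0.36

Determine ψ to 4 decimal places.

Material balance + equilibrium reduce to Σ zᵢ(Kᵢ−1)/(1+ψ(Kᵢ−1)) = 0.
Check two-phase: ΣzᵢKᵢ = 1.2474 > 1 and Σzᵢ/Kᵢ = 2.0353 > 1, so g(0) = 0.2474 > 0 and g(1) = -1.0353 < 0.
Binary case is linear: z₁(K₁−1)(1+ψ(K₂−1)) + z₂(K₂−1)(1+ψ(K₁−1)) = 0
⇒ ψ = [z₁(K₁−1)+z₂(K₂−1)] / [−(K₁−1)(K₂−1)] = 0.24741/1.48480 = 0.1666

ψ = 0.1666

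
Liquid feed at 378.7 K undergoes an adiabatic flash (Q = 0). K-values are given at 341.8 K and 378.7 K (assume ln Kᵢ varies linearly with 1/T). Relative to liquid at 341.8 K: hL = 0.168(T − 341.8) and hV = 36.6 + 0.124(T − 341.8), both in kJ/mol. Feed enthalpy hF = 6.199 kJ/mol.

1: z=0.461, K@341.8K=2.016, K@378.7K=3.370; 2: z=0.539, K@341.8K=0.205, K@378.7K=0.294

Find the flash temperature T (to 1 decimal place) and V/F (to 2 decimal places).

T = 347.8 K, V/F = 0.14

Adiabatic flash: solve Rachford–Rice at each trial T, then check hF = ψ·hV(T) + (1−ψ)·hL(T).
  T = 341.8 K: K = (2.016, 0.205), RR gives ψ = 0.049, H_out = 1.807 kJ/mol
  T = 378.7 K: K = (3.370, 0.294), RR gives ψ = 0.426, H_out = 21.083 kJ/mol
  T = 360.2 K: K = (2.639, 0.248), RR gives ψ = 0.284, H_out = 13.253 kJ/mol
  T = 351.0 K: K = (2.315, 0.226), RR gives ψ = 0.186, H_out = 8.262 kJ/mol
  T = 346.4 K: K = (2.162, 0.215), RR gives ψ = 0.124, H_out = 5.277 kJ/mol
  T = 348.7 K: K = (2.238, 0.221), RR gives ψ = 0.156, H_out = 6.821 kJ/mol
Linear interpolation between T = 346.4 (H_out = 5.277) and T = 348.7 (H_out = 6.821) on hF = 6.199 gives T ≈ 347.8 K, at which ψ = 0.14.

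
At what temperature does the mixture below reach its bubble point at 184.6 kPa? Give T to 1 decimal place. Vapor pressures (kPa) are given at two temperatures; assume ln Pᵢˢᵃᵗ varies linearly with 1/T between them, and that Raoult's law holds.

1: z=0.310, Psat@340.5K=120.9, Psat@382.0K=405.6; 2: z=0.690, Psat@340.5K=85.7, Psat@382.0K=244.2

Bubble-point temperature: ΣzᵢPᵢˢᵃᵗ(T) = P. Interpolate ln Pᵢˢᵃᵗ = aᵢ + bᵢ/T.
  T = 340.5 K: ΣzᵢPᵢˢᵃᵗ = 96.61 kPa
  T = 382.0 K: ΣzᵢPᵢˢᵃᵗ = 294.23 kPa
  T = 361.2 K: ΣzᵢPᵢˢᵃᵗ = 173.71 kPa
  T = 371.6 K: ΣzᵢPᵢˢᵃᵗ = 227.71 kPa
  T = 366.4 K: ΣzᵢPᵢˢᵃᵗ = 199.26 kPa
  T = 363.8 K: ΣzᵢPᵢˢᵃᵗ = 186.13 kPa
Interpolating between 361.2 K and 363.8 K gives T ≈ 363.5 K.

T = 363.5 K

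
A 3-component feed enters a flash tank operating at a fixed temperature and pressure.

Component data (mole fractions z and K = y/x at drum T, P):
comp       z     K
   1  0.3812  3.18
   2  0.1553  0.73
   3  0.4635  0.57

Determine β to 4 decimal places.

β = 0.6836

Rachford–Rice: g(β) = Σ zᵢ(Kᵢ−1)/(1+β(Kᵢ−1)) = 0.
Check two-phase: ΣzᵢKᵢ = 1.5898 > 1 and Σzᵢ/Kᵢ = 1.1458 > 1, so g(0) = 0.5898 > 0 and g(1) = -0.1458 < 0.
Iterate (Newton) starting at β = 0.5:
  β = 0.5000: g = 0.09525, g' = -0.5689 → β = 0.6674
  β = 0.6674: g = 0.00783, g' = -0.4860 → β = 0.6835
  β = 0.6835: g = 0.00004, g' = -0.4811 → β = 0.6836
Converged at β = 0.6836.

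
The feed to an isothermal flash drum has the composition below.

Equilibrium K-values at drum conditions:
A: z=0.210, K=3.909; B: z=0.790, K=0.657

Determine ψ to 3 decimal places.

Binary case is linear: z₁(K₁−1)(1+ψ(K₂−1)) + z₂(K₂−1)(1+ψ(K₁−1)) = 0
⇒ ψ = [z₁(K₁−1)+z₂(K₂−1)] / [−(K₁−1)(K₂−1)] = 0.3399/0.9978 = 0.341

ψ = 0.341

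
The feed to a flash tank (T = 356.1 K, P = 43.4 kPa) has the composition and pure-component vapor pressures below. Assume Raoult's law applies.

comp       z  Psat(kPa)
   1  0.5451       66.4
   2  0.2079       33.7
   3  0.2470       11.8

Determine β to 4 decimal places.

β = 0.2065

Raoult's law: Kᵢ = Pᵢˢᵃᵗ/P = Pᵢˢᵃᵗ/43.4.
  K_1 = 66.4/43.4 = 1.529954, K_2 = 33.7/43.4 = 0.776498, K_3 = 11.8/43.4 = 0.271889
Material balance + equilibrium reduce to Σ zᵢ(Kᵢ−1)/(1+β(Kᵢ−1)) = 0.
Check two-phase: ΣzᵢKᵢ = 1.0626 > 1 and Σzᵢ/Kᵢ = 1.5325 > 1, so g(0) = 0.0626 > 0 and g(1) = -0.5325 < 0.
Iterate (Newton) starting at β = 0.5:
  β = 0.5000: g = -0.10674, g' = -0.4326 → β = 0.2533
  β = 0.2533: g = -0.01507, g' = -0.3275 → β = 0.2073
  β = 0.2073: g = -0.00024, g' = -0.3173 → β = 0.2065
Converged at β = 0.2065.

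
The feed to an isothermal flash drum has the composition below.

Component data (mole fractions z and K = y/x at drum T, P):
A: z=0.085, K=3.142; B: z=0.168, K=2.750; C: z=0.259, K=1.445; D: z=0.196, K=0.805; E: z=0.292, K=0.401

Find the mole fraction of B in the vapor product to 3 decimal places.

y_B = 0.226

Rachford–Rice: g(ψ) = Σ zᵢ(Kᵢ−1)/(1+ψ(Kᵢ−1)) = 0.
Feasibility: ΣzᵢKᵢ = 1.378, Σzᵢ/Kᵢ = 1.239 — both > 1, two phases present.
Newton–Raphson from ψ = 0.5:
  ψ = 0.500: g = 0.0470, g' = -0.494 → ψ = 0.595
Converged at ψ = 0.595.
Compositions from xᵢ = zᵢ/(1+ψ(Kᵢ−1)), yᵢ = Kᵢxᵢ:
  A: x = 0.037, y = 0.117
  B: x = 0.082, y = 0.226
  C: x = 0.205, y = 0.296
  D: x = 0.222, y = 0.179
  E: x = 0.454, y = 0.182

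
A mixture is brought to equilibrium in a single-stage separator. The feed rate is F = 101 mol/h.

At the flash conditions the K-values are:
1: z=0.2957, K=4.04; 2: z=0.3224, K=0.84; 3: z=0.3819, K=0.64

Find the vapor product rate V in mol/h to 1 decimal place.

V = 83.7 mol/h

Material balance + equilibrium reduce to Σ zᵢ(Kᵢ−1)/(1+ψ(Kᵢ−1)) = 0.
Check two-phase: ΣzᵢKᵢ = 1.7099 > 1 and Σzᵢ/Kᵢ = 1.0537 > 1, so g(0) = 0.7099 > 0 and g(1) = -0.0537 < 0.
Newton–Raphson from ψ = 0.38:
  ψ = 0.3800: g = 0.20290, g' = -0.6641 → ψ = 0.6855
  ψ = 0.6855: g = 0.05101, g' = -0.3850 → ψ = 0.8180
  ψ = 0.8180: g = 0.00358, g' = -0.3351 → ψ = 0.8287
  ψ = 0.8287: g = 0.00002, g' = -0.3321 → ψ = 0.8288
Converged at ψ = 0.8288.
Then V = ψ·F = 0.8288·101 = 83.7 mol/h and L = F − V = 17.3 mol/h.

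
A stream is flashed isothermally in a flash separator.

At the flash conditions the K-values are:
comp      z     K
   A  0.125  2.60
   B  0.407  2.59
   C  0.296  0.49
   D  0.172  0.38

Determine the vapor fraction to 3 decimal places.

ψ = 0.667

Let ψ = V/F and solve Σ zᵢ(Kᵢ−1)/(1+ψ(Kᵢ−1)) = 0.
Check two-phase: ΣzᵢKᵢ = 1.590 > 1 and Σzᵢ/Kᵢ = 1.262 > 1, so g(0) = 0.590 > 0 and g(1) = -0.262 < 0.
Newton iteration, ψ⁰ = 0.5:
  ψ = 0.500: g = 0.1144, g' = -0.696 → ψ = 0.665
  ψ = 0.665: g = 0.0019, g' = -0.686 → ψ = 0.667
Converged at ψ = 0.667.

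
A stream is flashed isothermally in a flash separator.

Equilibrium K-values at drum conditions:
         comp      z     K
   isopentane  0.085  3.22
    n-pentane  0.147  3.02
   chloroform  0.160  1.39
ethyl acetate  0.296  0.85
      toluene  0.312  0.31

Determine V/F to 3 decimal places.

Rachford–Rice: g(V/F) = Σ zᵢ(Kᵢ−1)/(1+V/F(Kᵢ−1)) = 0.
g(0) = ΣzᵢKᵢ − 1 = 0.288 and g(1) = 1 − Σzᵢ/Kᵢ = -0.545, so a root lies in (0, 1).
Newton–Raphson from V/F = 0.64:
  V/F = 0.640: g = -0.1772, g' = -0.686 → V/F = 0.382
  V/F = 0.382: g = -0.0151, g' = -0.614 → V/F = 0.357
Converged at V/F = 0.357.

V/F = 0.357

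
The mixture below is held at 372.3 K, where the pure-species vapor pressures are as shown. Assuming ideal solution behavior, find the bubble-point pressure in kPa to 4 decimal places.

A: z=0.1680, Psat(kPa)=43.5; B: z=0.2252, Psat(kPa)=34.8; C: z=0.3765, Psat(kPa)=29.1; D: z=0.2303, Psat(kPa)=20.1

At the bubble point ψ → 0, so ΣzᵢKᵢ = 1 with Kᵢ = Pᵢˢᵃᵗ/P ⇒ P = ΣzᵢPᵢˢᵃᵗ.
P = 0.1680·43.5 + 0.2252·34.8 + 0.3765·29.1 + 0.2303·20.1 = 30.7301 kPa

Pbub = 30.7301 kPa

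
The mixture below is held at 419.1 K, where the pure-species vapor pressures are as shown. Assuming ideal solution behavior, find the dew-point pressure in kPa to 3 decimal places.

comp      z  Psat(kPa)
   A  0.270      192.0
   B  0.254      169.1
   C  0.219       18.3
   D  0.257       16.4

At the dew point ψ → 1, so Σzᵢ/Kᵢ = 1 with Kᵢ = Pᵢˢᵃᵗ/P ⇒ 1/P = Σzᵢ/Pᵢˢᵃᵗ.
1/P = 0.270/192.0 + 0.254/169.1 + 0.219/18.3 + 0.257/16.4 = 0.030546 ⇒ P = 32.737 kPa

Pdew = 32.737 kPa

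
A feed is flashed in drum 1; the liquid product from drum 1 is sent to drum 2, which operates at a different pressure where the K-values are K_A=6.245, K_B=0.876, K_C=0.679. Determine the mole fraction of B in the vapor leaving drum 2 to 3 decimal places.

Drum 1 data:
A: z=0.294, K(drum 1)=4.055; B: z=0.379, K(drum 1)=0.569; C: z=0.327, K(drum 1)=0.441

Drum 1:
Newton–Raphson from ψ₁ = 0.5:
  ψ₁ = 0.500: g = -0.1066, g' = -0.741 → ψ₁ = 0.356
  ψ₁ = 0.356: g = 0.0090, g' = -0.887 → ψ₁ = 0.366
Converged at ψ₁ = 0.366.
Drum-1 compositions:
  A: x = 0.139, y = 0.563
  B: x = 0.450, y = 0.256
  C: x = 0.411, y = 0.181
Drum-2 feed = drum-1 liquid: z₂ = (0.1387, 0.4501, 0.4112).
Drum 2:
Rachford–Rice: g(ψ₂) = Σ zᵢ(Kᵢ−1)/(1+ψ₂(Kᵢ−1)) = 0.
Check two-phase: ΣzᵢKᵢ = 1.540 > 1 and Σzᵢ/Kᵢ = 1.142 > 1, so g(0) = 0.540 > 0 and g(1) = -0.142 < 0.
Newton iteration, ψ₂⁰ = 0.5:
  ψ₂ = 0.500: g = -0.0159, g' = -0.359 → ψ₂ = 0.456
  ψ₂ = 0.456: g = 0.0008, g' = -0.398 → ψ₂ = 0.458
Converged at ψ₂ = 0.458.
  A: x = 0.041, y = 0.255
  B: x = 0.477, y = 0.418
  C: x = 0.482, y = 0.327

y_B (drum 2) = 0.418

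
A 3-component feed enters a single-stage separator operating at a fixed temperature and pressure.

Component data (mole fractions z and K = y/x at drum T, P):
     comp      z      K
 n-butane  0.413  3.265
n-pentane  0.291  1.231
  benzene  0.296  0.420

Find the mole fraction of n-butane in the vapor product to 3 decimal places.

y_n-butane = 0.442

Newton–Raphson from ψ = 0.42:
  ψ = 0.420: g = 0.3137, g' = -0.743 → ψ = 0.842
  ψ = 0.842: g = 0.0425, g' = -0.642 → ψ = 0.908
  ψ = 0.908: g = -0.0012, g' = -0.682 → ψ = 0.906
Converged at ψ = 0.906.
Compositions from xᵢ = zᵢ/(1+ψ(Kᵢ−1)), yᵢ = Kᵢxᵢ:
  n-butane: x = 0.135, y = 0.442
  n-pentane: x = 0.241, y = 0.296
  benzene: x = 0.624, y = 0.262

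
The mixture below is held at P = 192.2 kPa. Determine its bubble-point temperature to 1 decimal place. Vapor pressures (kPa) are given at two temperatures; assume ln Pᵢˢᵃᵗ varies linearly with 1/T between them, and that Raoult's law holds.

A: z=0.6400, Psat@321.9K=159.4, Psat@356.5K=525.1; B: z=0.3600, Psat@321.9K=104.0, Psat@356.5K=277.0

T = 331.0 K

Bubble-point temperature: ΣzᵢPᵢˢᵃᵗ(T) = P. Interpolate ln Pᵢˢᵃᵗ = aᵢ + bᵢ/T.
  T = 321.9 K: ΣzᵢPᵢˢᵃᵗ = 139.46 kPa
  T = 356.5 K: ΣzᵢPᵢˢᵃᵗ = 435.78 kPa
  T = 339.2 K: ΣzᵢPᵢˢᵃᵗ = 253.52 kPa
  T = 330.5 K: ΣzᵢPᵢˢᵃᵗ = 189.12 kPa
  T = 334.9 K: ΣzᵢPᵢˢᵃᵗ = 219.74 kPa
  T = 332.7 K: ΣzᵢPᵢˢᵃᵗ = 203.95 kPa
Interpolating between 330.5 K and 332.7 K gives T ≈ 331.0 K.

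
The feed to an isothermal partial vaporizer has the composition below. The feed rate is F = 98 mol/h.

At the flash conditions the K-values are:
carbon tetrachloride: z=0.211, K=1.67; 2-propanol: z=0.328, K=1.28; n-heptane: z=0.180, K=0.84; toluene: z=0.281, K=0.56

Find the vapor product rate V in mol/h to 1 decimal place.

V = 47.0 mol/h

Let ψ = V/F and solve Σ zᵢ(Kᵢ−1)/(1+ψ(Kᵢ−1)) = 0.
g(0) = ΣzᵢKᵢ − 1 = 0.081 and g(1) = 1 − Σzᵢ/Kᵢ = -0.099, so a root lies in (0, 1).
Iterate (Newton) starting at ψ = 0.5:
  ψ = 0.500: g = -0.0034, g' = -0.168 → ψ = 0.480
Converged at ψ = 0.480.
Then V = ψ·F = 0.4799·98 = 47.0 mol/h and L = F − V = 51.0 mol/h.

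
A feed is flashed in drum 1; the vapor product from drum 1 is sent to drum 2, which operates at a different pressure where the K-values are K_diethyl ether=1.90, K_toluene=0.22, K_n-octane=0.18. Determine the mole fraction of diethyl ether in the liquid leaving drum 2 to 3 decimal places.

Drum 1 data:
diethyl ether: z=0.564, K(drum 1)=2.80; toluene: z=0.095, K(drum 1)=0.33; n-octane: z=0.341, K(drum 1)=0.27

Drum 1:
Newton–Raphson from ψ₁ = 0.41:
  ψ₁ = 0.410: g = 0.1411, g' = -1.056 → ψ₁ = 0.544
Converged at ψ₁ = 0.544.
Drum-1 compositions:
  diethyl ether: x = 0.285, y = 0.798
  toluene: x = 0.149, y = 0.049
  n-octane: x = 0.566, y = 0.153
Drum-2 feed = drum-1 vapor: z₂ = (0.7980, 0.0493, 0.1527).
Drum 2:
Let ψ₂ = V/F and solve Σ zᵢ(Kᵢ−1)/(1+ψ₂(Kᵢ−1)) = 0.
g(0) = ΣzᵢKᵢ − 1 = 0.554 and g(1) = 1 − Σzᵢ/Kᵢ = -0.493, so a root lies in (0, 1).
Newton iteration, ψ₂⁰ = 0.5:
  ψ₂ = 0.500: g = 0.2200, g' = -0.683 → ψ₂ = 0.822
  ψ₂ = 0.822: g = -0.0787, g' = -1.414 → ψ₂ = 0.766
  ψ₂ = 0.766: g = -0.0077, g' = -1.156 → ψ₂ = 0.760
Converged at ψ₂ = 0.760.
  diethyl ether: x = 0.474, y = 0.900
  toluene: x = 0.121, y = 0.027
  n-octane: x = 0.405, y = 0.073

x_diethyl ether (drum 2) = 0.474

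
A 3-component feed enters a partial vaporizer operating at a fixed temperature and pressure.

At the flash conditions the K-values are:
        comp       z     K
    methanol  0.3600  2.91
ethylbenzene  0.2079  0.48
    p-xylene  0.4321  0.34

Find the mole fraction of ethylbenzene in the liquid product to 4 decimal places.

Let ψ = V/F and solve Σ zᵢ(Kᵢ−1)/(1+ψ(Kᵢ−1)) = 0.
Feasibility: ΣzᵢKᵢ = 1.2943, Σzᵢ/Kᵢ = 1.8277 — both > 1, two phases present.
Newton iteration, ψ⁰ = 0.69:
  ψ = 0.6900: g = -0.39562, g' = -1.0158 → ψ = 0.3005
  ψ = 0.3005: g = -0.04704, g' = -0.9019 → ψ = 0.2484
  ψ = 0.2484: g = 0.00111, g' = -0.9475 → ψ = 0.2496
Converged at ψ = 0.2496.
Compositions from xᵢ = zᵢ/(1+ψ(Kᵢ−1)), yᵢ = Kᵢxᵢ:
  methanol: x = 0.2438, y = 0.7094
  ethylbenzene: x = 0.2389, y = 0.1147
  p-xylene: x = 0.5173, y = 0.1759

x_ethylbenzene = 0.2389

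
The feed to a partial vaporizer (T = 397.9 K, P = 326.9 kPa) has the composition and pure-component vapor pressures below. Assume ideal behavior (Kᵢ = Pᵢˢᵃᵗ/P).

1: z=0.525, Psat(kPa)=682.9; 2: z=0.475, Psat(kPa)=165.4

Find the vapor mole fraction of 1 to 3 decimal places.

Raoult's law: Kᵢ = Pᵢˢᵃᵗ/P = Pᵢˢᵃᵗ/326.9.
  K_1 = 682.9/326.9 = 2.08902, K_2 = 165.4/326.9 = 0.50597
Rachford–Rice: g(ψ) = Σ zᵢ(Kᵢ−1)/(1+ψ(Kᵢ−1)) = 0.
Check two-phase: ΣzᵢKᵢ = 1.337 > 1 and Σzᵢ/Kᵢ = 1.190 > 1, so g(0) = 0.337 > 0 and g(1) = -0.190 < 0.
Newton–Raphson from ψ = 0.5:
  ψ = 0.500: g = 0.0585, g' = -0.465 → ψ = 0.626
  ψ = 0.626: g = 0.0004, g' = -0.463 → ψ = 0.627
Converged at ψ = 0.627.
Compositions from xᵢ = zᵢ/(1+ψ(Kᵢ−1)), yᵢ = Kᵢxᵢ:
  1: x = 0.312, y = 0.652
  2: x = 0.688, y = 0.348

y_1 = 0.652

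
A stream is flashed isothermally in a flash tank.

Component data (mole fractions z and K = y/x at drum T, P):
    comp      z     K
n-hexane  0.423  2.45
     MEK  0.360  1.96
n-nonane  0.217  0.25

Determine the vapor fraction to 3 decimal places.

ψ = 0.863

Rachford–Rice: g(ψ) = Σ zᵢ(Kᵢ−1)/(1+ψ(Kᵢ−1)) = 0.
Feasibility: ΣzᵢKᵢ = 1.796, Σzᵢ/Kᵢ = 1.224 — both > 1, two phases present.
Iterate (Newton) starting at ψ = 0.5:
  ψ = 0.500: g = 0.3287, g' = -0.763 → ψ = 0.931
  ψ = 0.931: g = -0.0956, g' = -1.593 → ψ = 0.871
  ψ = 0.871: g = -0.0099, g' = -1.287 → ψ = 0.863
Converged at ψ = 0.863.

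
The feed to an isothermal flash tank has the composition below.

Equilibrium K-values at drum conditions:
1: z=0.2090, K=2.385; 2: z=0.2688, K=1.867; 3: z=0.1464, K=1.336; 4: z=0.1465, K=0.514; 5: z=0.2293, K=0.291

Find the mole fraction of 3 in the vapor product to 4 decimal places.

y_3 = 0.1651

Rachford–Rice: g(ψ) = Σ zᵢ(Kᵢ−1)/(1+ψ(Kᵢ−1)) = 0.
Feasibility: ΣzᵢKᵢ = 1.3379, Σzᵢ/Kᵢ = 1.4142 — both > 1, two phases present.
Newton–Raphson from ψ = 0.5:
  ψ = 0.5000: g = 0.02981, g' = -0.5874 → ψ = 0.5507
  ψ = 0.5507: g = -0.00049, g' = -0.6081 → ψ = 0.5499
Converged at ψ = 0.5499.
Compositions from xᵢ = zᵢ/(1+ψ(Kᵢ−1)), yᵢ = Kᵢxᵢ:
  1: x = 0.1186, y = 0.2830
  2: x = 0.1820, y = 0.3398
  3: x = 0.1236, y = 0.1651
  4: x = 0.1999, y = 0.1028
  5: x = 0.3758, y = 0.1094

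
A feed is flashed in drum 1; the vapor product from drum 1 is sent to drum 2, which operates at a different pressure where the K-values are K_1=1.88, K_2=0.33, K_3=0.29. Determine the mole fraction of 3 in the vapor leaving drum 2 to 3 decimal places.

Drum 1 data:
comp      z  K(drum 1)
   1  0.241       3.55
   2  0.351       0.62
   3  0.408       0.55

Drum 1:
Iterate (Newton) starting at ψ₁ = 0.5:
  ψ₁ = 0.500: g = -0.1314, g' = -0.518 → ψ₁ = 0.246
  ψ₁ = 0.246: g = 0.0240, g' = -0.758 → ψ₁ = 0.278
  ψ₁ = 0.278: g = 0.0008, g' = -0.708 → ψ₁ = 0.279
Converged at ψ₁ = 0.279.
Drum-1 compositions:
  1: x = 0.141, y = 0.500
  2: x = 0.393, y = 0.243
  3: x = 0.467, y = 0.257
Drum-2 feed = drum-1 vapor: z₂ = (0.5000, 0.2434, 0.2566).
Drum 2:
Material balance + equilibrium reduce to Σ zᵢ(Kᵢ−1)/(1+ψ₂(Kᵢ−1)) = 0.
Check two-phase: ΣzᵢKᵢ = 1.095 > 1 and Σzᵢ/Kᵢ = 1.888 > 1, so g(0) = 0.095 > 0 and g(1) = -0.888 < 0.
Newton–Raphson from ψ₂ = 0.5:
  ψ₂ = 0.500: g = -0.2222, g' = -0.745 → ψ₂ = 0.202
  ψ₂ = 0.202: g = -0.0275, g' = -0.602 → ψ₂ = 0.156
Converged at ψ₂ = 0.156.
  1: x = 0.440, y = 0.827
  2: x = 0.272, y = 0.090
  3: x = 0.289, y = 0.084

y_3 (drum 2) = 0.084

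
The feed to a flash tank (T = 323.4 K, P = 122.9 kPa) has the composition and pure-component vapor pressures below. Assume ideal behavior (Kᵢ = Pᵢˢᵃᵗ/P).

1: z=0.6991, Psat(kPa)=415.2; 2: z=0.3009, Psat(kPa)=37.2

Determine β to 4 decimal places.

Raoult's law: Kᵢ = Pᵢˢᵃᵗ/P = Pᵢˢᵃᵗ/122.9.
  K_1 = 415.2/122.9 = 3.378356, K_2 = 37.2/122.9 = 0.302685
Rachford–Rice: g(β) = Σ zᵢ(Kᵢ−1)/(1+β(Kᵢ−1)) = 0.
Check two-phase: ΣzᵢKᵢ = 2.4529 > 1 and Σzᵢ/Kᵢ = 1.2010 > 1, so g(0) = 1.4529 > 0 and g(1) = -0.2010 < 0.
Binary case is linear: z₁(K₁−1)(1+β(K₂−1)) + z₂(K₂−1)(1+β(K₁−1)) = 0
⇒ β = [z₁(K₁−1)+z₂(K₂−1)] / [−(K₁−1)(K₂−1)] = 1.45289/1.65846 = 0.8760

β = 0.8760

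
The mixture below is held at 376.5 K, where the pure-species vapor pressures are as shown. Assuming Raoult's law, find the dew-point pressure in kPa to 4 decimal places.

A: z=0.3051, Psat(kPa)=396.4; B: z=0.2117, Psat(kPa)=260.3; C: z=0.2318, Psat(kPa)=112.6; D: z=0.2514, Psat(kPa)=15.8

At the dew point ψ → 1, so Σzᵢ/Kᵢ = 1 with Kᵢ = Pᵢˢᵃᵗ/P ⇒ 1/P = Σzᵢ/Pᵢˢᵃᵗ.
1/P = 0.3051/396.4 + 0.2117/260.3 + 0.2318/112.6 + 0.2514/15.8 = 0.0195530 ⇒ P = 51.1431 kPa

Pdew = 51.1431 kPa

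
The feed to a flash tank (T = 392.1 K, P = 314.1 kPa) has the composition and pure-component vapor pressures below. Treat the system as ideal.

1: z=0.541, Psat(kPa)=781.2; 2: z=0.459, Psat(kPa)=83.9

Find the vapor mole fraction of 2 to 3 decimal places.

Raoult's law: Kᵢ = Pᵢˢᵃᵗ/P = Pᵢˢᵃᵗ/314.1.
  K_1 = 781.2/314.1 = 2.48711, K_2 = 83.9/314.1 = 0.26711
Material balance + equilibrium reduce to Σ zᵢ(Kᵢ−1)/(1+ψ(Kᵢ−1)) = 0.
g(0) = ΣzᵢKᵢ − 1 = 0.468 and g(1) = 1 − Σzᵢ/Kᵢ = -0.936, so a root lies in (0, 1).
Binary case is linear: z₁(K₁−1)(1+ψ(K₂−1)) + z₂(K₂−1)(1+ψ(K₁−1)) = 0
⇒ ψ = [z₁(K₁−1)+z₂(K₂−1)] / [−(K₁−1)(K₂−1)] = 0.4681/1.0899 = 0.430
Compositions from xᵢ = zᵢ/(1+ψ(Kᵢ−1)), yᵢ = Kᵢxᵢ:
  1: x = 0.330, y = 0.821
  2: x = 0.670, y = 0.179

y_2 = 0.179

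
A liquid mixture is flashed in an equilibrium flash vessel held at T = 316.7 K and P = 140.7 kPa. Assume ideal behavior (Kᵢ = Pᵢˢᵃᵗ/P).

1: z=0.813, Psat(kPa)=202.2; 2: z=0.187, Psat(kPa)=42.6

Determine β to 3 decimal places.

β = 0.738

Raoult's law: Kᵢ = Pᵢˢᵃᵗ/P = Pᵢˢᵃᵗ/140.7.
  K_1 = 202.2/140.7 = 1.43710, K_2 = 42.6/140.7 = 0.30277
Binary case is linear: z₁(K₁−1)(1+β(K₂−1)) + z₂(K₂−1)(1+β(K₁−1)) = 0
⇒ β = [z₁(K₁−1)+z₂(K₂−1)] / [−(K₁−1)(K₂−1)] = 0.2250/0.3048 = 0.738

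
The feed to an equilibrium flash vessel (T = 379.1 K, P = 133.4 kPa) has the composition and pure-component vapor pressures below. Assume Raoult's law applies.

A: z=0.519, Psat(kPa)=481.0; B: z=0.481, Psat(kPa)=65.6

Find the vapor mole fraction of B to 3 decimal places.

Raoult's law: Kᵢ = Pᵢˢᵃᵗ/P = Pᵢˢᵃᵗ/133.4.
  K_A = 481.0/133.4 = 3.60570, K_B = 65.6/133.4 = 0.49175
Rachford–Rice: g(ψ) = Σ zᵢ(Kᵢ−1)/(1+ψ(Kᵢ−1)) = 0.
g(0) = ΣzᵢKᵢ − 1 = 1.108 and g(1) = 1 − Σzᵢ/Kᵢ = -0.122, so a root lies in (0, 1).
Binary case is linear: z₁(K₁−1)(1+ψ(K₂−1)) + z₂(K₂−1)(1+ψ(K₁−1)) = 0
⇒ ψ = [z₁(K₁−1)+z₂(K₂−1)] / [−(K₁−1)(K₂−1)] = 1.1079/1.3243 = 0.837
Compositions from xᵢ = zᵢ/(1+ψ(Kᵢ−1)), yᵢ = Kᵢxᵢ:
  A: x = 0.163, y = 0.589
  B: x = 0.837, y = 0.411

y_B = 0.411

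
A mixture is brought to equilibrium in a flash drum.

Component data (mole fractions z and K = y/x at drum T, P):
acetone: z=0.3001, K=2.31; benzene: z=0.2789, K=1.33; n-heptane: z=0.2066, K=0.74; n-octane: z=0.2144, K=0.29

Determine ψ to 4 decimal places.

ψ = 0.5380

Material balance + equilibrium reduce to Σ zᵢ(Kᵢ−1)/(1+ψ(Kᵢ−1)) = 0.
Feasibility: ΣzᵢKᵢ = 1.2792, Σzᵢ/Kᵢ = 1.3581 — both > 1, two phases present.
Newton–Raphson from ψ = 0.48:
  ψ = 0.4800: g = 0.02852, g' = -0.4837 → ψ = 0.5390
  ψ = 0.5390: g = -0.00047, g' = -0.5013 → ψ = 0.5380
Converged at ψ = 0.5380.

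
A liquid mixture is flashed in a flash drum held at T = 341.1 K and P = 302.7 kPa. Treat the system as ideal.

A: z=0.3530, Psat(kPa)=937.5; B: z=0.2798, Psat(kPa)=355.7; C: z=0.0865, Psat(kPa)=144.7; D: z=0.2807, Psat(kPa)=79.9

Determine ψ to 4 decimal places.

ψ = 0.5229

Raoult's law: Kᵢ = Pᵢˢᵃᵗ/P = Pᵢˢᵃᵗ/302.7.
  K_A = 937.5/302.7 = 3.097126, K_B = 355.7/302.7 = 1.175091, K_C = 144.7/302.7 = 0.478031, K_D = 79.9/302.7 = 0.263958
Material balance + equilibrium reduce to Σ zᵢ(Kᵢ−1)/(1+ψ(Kᵢ−1)) = 0.
g(0) = ΣzᵢKᵢ − 1 = 0.5375 and g(1) = 1 − Σzᵢ/Kᵢ = -0.5965, so a root lies in (0, 1).
Iterate (Newton) starting at ψ = 0.61:
  ψ = 0.6100: g = -0.07214, g' = -0.8574 → ψ = 0.5259
  ψ = 0.5259: g = -0.00240, g' = -0.8078 → ψ = 0.5229
Converged at ψ = 0.5229.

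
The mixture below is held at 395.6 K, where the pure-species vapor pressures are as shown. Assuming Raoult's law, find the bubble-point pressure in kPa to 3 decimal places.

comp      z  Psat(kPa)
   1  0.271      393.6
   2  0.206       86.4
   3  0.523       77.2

Pbub = 164.840 kPa

At the bubble point ψ → 0, so ΣzᵢKᵢ = 1 with Kᵢ = Pᵢˢᵃᵗ/P ⇒ P = ΣzᵢPᵢˢᵃᵗ.
P = 0.271·393.6 + 0.206·86.4 + 0.523·77.2 = 164.840 kPa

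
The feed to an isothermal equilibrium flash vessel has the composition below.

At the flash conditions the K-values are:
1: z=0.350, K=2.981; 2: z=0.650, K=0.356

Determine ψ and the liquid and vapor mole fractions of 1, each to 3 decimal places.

ψ = 0.215, x_1 = 0.245, y_1 = 0.731

Material balance + equilibrium reduce to Σ zᵢ(Kᵢ−1)/(1+ψ(Kᵢ−1)) = 0.
Check two-phase: ΣzᵢKᵢ = 1.275 > 1 and Σzᵢ/Kᵢ = 1.943 > 1, so g(0) = 0.275 > 0 and g(1) = -0.943 < 0.
Binary case is linear: z₁(K₁−1)(1+ψ(K₂−1)) + z₂(K₂−1)(1+ψ(K₁−1)) = 0
⇒ ψ = [z₁(K₁−1)+z₂(K₂−1)] / [−(K₁−1)(K₂−1)] = 0.2747/1.2758 = 0.215
Compositions from xᵢ = zᵢ/(1+ψ(Kᵢ−1)), yᵢ = Kᵢxᵢ:
  1: x = 0.245, y = 0.731
  2: x = 0.755, y = 0.269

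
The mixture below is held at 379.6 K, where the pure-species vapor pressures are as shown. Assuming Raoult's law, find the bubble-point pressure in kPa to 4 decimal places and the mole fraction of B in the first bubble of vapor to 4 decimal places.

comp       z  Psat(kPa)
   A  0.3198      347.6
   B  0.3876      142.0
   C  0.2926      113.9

At the bubble point ψ → 0, so ΣzᵢKᵢ = 1 with Kᵢ = Pᵢˢᵃᵗ/P ⇒ P = ΣzᵢPᵢˢᵃᵗ.
P = 0.3198·347.6 + 0.3876·142.0 + 0.2926·113.9 = 199.5288 kPa
yᵢ = zᵢPᵢˢᵃᵗ/P ⇒ y_B = 0.3876·142.0/199.5288 = 0.2758

Pbub = 199.5288 kPa, y_B = 0.2758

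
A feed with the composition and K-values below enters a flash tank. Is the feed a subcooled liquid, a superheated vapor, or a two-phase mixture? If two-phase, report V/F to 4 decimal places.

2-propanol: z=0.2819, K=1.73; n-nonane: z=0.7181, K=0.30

ΣzᵢKᵢ = 0.7031; Σzᵢ/Kᵢ = 2.5566.
Since ΣzᵢKᵢ < 1 the mixture is below its bubble point — single liquid phase.

subcooled liquid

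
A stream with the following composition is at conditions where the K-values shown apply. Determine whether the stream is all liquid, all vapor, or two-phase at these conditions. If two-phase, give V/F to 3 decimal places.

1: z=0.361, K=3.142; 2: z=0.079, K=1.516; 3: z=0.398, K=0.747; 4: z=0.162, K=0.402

ΣzᵢKᵢ = 1.616; Σzᵢ/Kᵢ = 1.103.
Both exceed 1, so a two-phase solution exists.
Material balance + equilibrium reduce to Σ zᵢ(Kᵢ−1)/(1+ψ(Kᵢ−1)) = 0.
Newton–Raphson from ψ = 0.5:
  ψ = 0.500: g = 0.1523, g' = -0.551 → ψ = 0.777
  ψ = 0.777: g = 0.0133, g' = -0.486 → ψ = 0.804
Converged at ψ = 0.804.

two-phase, V/F = 0.804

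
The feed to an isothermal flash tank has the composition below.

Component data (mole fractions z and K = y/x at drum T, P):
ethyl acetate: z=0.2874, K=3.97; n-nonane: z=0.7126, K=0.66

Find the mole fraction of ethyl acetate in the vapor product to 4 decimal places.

y_ethyl acetate = 0.4078

Binary case is linear: z₁(K₁−1)(1+ψ(K₂−1)) + z₂(K₂−1)(1+ψ(K₁−1)) = 0
⇒ ψ = [z₁(K₁−1)+z₂(K₂−1)] / [−(K₁−1)(K₂−1)] = 0.61129/1.00980 = 0.6054
Compositions from xᵢ = zᵢ/(1+ψ(Kᵢ−1)), yᵢ = Kᵢxᵢ:
  ethyl acetate: x = 0.1027, y = 0.4078
  n-nonane: x = 0.8973, y = 0.5922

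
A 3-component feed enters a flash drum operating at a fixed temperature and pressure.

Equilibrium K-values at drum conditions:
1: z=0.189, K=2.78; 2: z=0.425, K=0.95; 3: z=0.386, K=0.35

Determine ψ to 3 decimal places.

Rachford–Rice: g(ψ) = Σ zᵢ(Kᵢ−1)/(1+ψ(Kᵢ−1)) = 0.
Feasibility: ΣzᵢKᵢ = 1.064, Σzᵢ/Kᵢ = 1.618 — both > 1, two phases present.
Newton–Raphson from ψ = 0.35:
  ψ = 0.350: g = -0.1391, g' = -0.502 → ψ = 0.073
  ψ = 0.073: g = 0.0132, g' = -0.650 → ψ = 0.093
Converged at ψ = 0.093.

ψ = 0.093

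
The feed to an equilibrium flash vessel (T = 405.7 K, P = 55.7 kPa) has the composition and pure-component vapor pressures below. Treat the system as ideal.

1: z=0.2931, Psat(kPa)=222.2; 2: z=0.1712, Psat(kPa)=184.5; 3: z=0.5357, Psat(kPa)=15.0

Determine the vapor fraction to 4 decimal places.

Raoult's law: Kᵢ = Pᵢˢᵃᵗ/P = Pᵢˢᵃᵗ/55.7.
  K_1 = 222.2/55.7 = 3.989228, K_2 = 184.5/55.7 = 3.312388, K_3 = 15.0/55.7 = 0.269300
Newton iteration, ψ⁰ = 0.56:
  ψ = 0.5600: g = -0.16239, g' = -1.3595 → ψ = 0.4406
  ψ = 0.4406: g = -0.00302, g' = -1.3346 → ψ = 0.4383
Converged at ψ = 0.4383.

ψ = 0.4383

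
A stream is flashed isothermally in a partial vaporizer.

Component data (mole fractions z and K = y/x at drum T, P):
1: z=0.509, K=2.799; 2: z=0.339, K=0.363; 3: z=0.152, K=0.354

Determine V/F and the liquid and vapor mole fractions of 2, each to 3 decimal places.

V/F = 0.523, x_2 = 0.508, y_2 = 0.184

Rachford–Rice: g(V/F) = Σ zᵢ(Kᵢ−1)/(1+V/F(Kᵢ−1)) = 0.
Feasibility: ΣzᵢKᵢ = 1.602, Σzᵢ/Kᵢ = 1.545 — both > 1, two phases present.
Newton iteration, V/F⁰ = 0.5:
  V/F = 0.500: g = 0.0202, g' = -0.891 → V/F = 0.523
Converged at V/F = 0.523.
Compositions from xᵢ = zᵢ/(1+V/F(Kᵢ−1)), yᵢ = Kᵢxᵢ:
  1: x = 0.262, y = 0.734
  2: x = 0.508, y = 0.184
  3: x = 0.229, y = 0.081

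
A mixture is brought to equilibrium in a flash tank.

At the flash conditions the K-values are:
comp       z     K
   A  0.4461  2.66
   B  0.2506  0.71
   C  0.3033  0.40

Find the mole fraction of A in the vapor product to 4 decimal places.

Material balance + equilibrium reduce to Σ zᵢ(Kᵢ−1)/(1+V/F(Kᵢ−1)) = 0.
Feasibility: ΣzᵢKᵢ = 1.4859, Σzᵢ/Kᵢ = 1.2789 — both > 1, two phases present.
Iterate (Newton) starting at V/F = 0.5:
  V/F = 0.5000: g = 0.05969, g' = -0.6187 → V/F = 0.5965
  V/F = 0.5965: g = 0.00082, g' = -0.6060 → V/F = 0.5978
Converged at V/F = 0.5978.
Compositions from xᵢ = zᵢ/(1+V/F(Kᵢ−1)), yᵢ = Kᵢxᵢ:
  A: x = 0.2239, y = 0.5956
  B: x = 0.3032, y = 0.2152
  C: x = 0.4729, y = 0.1892

y_A = 0.5956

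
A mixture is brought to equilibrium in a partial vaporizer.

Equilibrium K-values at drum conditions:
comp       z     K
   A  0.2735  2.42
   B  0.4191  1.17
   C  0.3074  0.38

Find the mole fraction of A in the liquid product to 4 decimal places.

x_A = 0.1552

Newton–Raphson from β = 0.5:
  β = 0.5000: g = 0.01657, g' = -0.4471 → β = 0.5371
  β = 0.5371: g = -0.00011, g' = -0.4533 → β = 0.5368
Converged at β = 0.5368.
Compositions from xᵢ = zᵢ/(1+β(Kᵢ−1)), yᵢ = Kᵢxᵢ:
  A: x = 0.1552, y = 0.3756
  B: x = 0.3841, y = 0.4493
  C: x = 0.4608, y = 0.1751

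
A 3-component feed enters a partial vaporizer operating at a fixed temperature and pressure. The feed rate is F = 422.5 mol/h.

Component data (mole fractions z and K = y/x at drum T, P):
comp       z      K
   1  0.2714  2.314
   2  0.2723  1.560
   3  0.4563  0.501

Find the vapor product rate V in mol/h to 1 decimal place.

V = 242.1 mol/h

Rachford–Rice: g(V/F) = Σ zᵢ(Kᵢ−1)/(1+V/F(Kᵢ−1)) = 0.
Feasibility: ΣzᵢKᵢ = 1.2814, Σzᵢ/Kᵢ = 1.2026 — both > 1, two phases present.
Newton–Raphson from V/F = 0.68:
  V/F = 0.6800: g = -0.04586, g' = -0.4358 → V/F = 0.5748
  V/F = 0.5748: g = -0.00072, g' = -0.4243 → V/F = 0.5730
Converged at V/F = 0.5730.
Then V = V/F·F = 0.5730·422.5 = 242.1 mol/h and L = F − V = 180.4 mol/h.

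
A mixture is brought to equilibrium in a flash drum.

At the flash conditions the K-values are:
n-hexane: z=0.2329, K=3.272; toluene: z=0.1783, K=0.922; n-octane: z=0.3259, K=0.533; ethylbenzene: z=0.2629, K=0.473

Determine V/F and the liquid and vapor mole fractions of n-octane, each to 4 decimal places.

V/F = 0.2375, x_n-octane = 0.3665, y_n-octane = 0.1954

Newton iteration, V/F⁰ = 0.44:
  V/F = 0.4400: g = -0.12171, g' = -0.5382 → V/F = 0.2138
  V/F = 0.2138: g = 0.01676, g' = -0.7261 → V/F = 0.2369
  V/F = 0.2369: g = 0.00037, g' = -0.6944 → V/F = 0.2375
Converged at V/F = 0.2375.
Compositions from xᵢ = zᵢ/(1+V/F(Kᵢ−1)), yᵢ = Kᵢxᵢ:
  n-hexane: x = 0.1513, y = 0.4950
  toluene: x = 0.1817, y = 0.1675
  n-octane: x = 0.3665, y = 0.1954
  ethylbenzene: x = 0.3005, y = 0.1421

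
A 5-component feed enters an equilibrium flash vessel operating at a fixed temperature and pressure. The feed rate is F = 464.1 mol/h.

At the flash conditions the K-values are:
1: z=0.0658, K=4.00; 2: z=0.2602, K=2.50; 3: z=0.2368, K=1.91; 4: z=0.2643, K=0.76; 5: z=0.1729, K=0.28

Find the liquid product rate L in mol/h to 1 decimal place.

Iterate (Newton) starting at V/F = 0.5:
  V/F = 0.5000: g = 0.18350, g' = -0.6170 → V/F = 0.7974
  V/F = 0.7974: g = -0.00996, g' = -0.7562 → V/F = 0.7842
  V/F = 0.7842: g = -0.00011, g' = -0.7391 → V/F = 0.7841
Converged at V/F = 0.7841.
Then V = V/F·F = 0.7841·464.1 = 363.9 mol/h and L = F − V = 100.2 mol/h.

L = 100.2 mol/h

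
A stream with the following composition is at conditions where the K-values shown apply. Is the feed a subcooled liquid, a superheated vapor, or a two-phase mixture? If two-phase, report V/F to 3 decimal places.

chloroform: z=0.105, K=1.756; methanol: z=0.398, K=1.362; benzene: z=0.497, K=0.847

ΣzᵢKᵢ = 1.147; Σzᵢ/Kᵢ = 0.939.
Since Σzᵢ/Kᵢ < 1 the mixture is above its dew point — single vapor phase.

superheated vapor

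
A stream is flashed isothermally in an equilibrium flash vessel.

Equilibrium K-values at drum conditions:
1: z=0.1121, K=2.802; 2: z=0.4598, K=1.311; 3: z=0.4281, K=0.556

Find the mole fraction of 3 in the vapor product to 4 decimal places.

y_3 = 0.2971

Material balance + equilibrium reduce to Σ zᵢ(Kᵢ−1)/(1+V/F(Kᵢ−1)) = 0.
g(0) = ΣzᵢKᵢ − 1 = 0.1549 and g(1) = 1 − Σzᵢ/Kᵢ = -0.1607, so a root lies in (0, 1).
Newton–Raphson from V/F = 0.5:
  V/F = 0.5000: g = -0.01430, g' = -0.2735 → V/F = 0.4477
  V/F = 0.4477: g = 0.00009, g' = -0.2772 → V/F = 0.4480
Converged at V/F = 0.4480.
Compositions from xᵢ = zᵢ/(1+V/F(Kᵢ−1)), yᵢ = Kᵢxᵢ:
  1: x = 0.0620, y = 0.1738
  2: x = 0.4036, y = 0.5291
  3: x = 0.5344, y = 0.2971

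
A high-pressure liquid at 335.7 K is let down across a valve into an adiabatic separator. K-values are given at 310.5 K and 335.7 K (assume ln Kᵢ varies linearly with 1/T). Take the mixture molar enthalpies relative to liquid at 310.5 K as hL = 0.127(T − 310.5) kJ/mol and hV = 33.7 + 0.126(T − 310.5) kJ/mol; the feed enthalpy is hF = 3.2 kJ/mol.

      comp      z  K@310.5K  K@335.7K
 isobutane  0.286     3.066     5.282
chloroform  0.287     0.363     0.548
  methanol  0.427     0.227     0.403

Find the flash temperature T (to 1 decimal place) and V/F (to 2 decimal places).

Adiabatic flash: solve Rachford–Rice at each trial T, then check hF = ψ·hV(T) + (1−ψ)·hL(T).
  T = 310.5 K: K = (3.066, 0.363, 0.227), RR gives ψ = 0.052, H_out = 1.766 kJ/mol
  T = 335.7 K: K = (5.282, 0.548, 0.403), RR gives ψ = 0.362, H_out = 15.389 kJ/mol
  T = 323.1 K: K = (4.067, 0.450, 0.306), RR gives ψ = 0.216, H_out = 8.869 kJ/mol
  T = 316.8 K: K = (3.541, 0.405, 0.264), RR gives ψ = 0.140, H_out = 5.506 kJ/mol
  T = 313.6 K: K = (3.294, 0.383, 0.245), RR gives ψ = 0.097, H_out = 3.671 kJ/mol
  T = 312.1 K: K = (3.182, 0.373, 0.236), RR gives ψ = 0.076, H_out = 2.768 kJ/mol
Linear interpolation between T = 312.1 (H_out = 2.768) and T = 313.6 (H_out = 3.671) on hF = 3.2 gives T ≈ 312.8 K, at which ψ = 0.09.

T = 312.8 K, V/F = 0.09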